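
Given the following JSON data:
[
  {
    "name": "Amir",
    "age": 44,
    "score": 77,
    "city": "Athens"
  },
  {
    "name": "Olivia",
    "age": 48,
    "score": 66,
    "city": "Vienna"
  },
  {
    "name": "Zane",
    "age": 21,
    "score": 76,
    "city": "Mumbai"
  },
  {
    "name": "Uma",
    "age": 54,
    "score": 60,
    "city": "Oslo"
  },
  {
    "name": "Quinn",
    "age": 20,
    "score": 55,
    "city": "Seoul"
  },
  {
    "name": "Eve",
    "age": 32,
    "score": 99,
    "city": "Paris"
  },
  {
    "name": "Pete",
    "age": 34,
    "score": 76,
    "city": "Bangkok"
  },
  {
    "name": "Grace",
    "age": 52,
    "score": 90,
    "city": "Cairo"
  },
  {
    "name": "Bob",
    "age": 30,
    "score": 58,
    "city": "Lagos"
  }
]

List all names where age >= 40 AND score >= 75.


Checking both conditions:
  Amir (age=44, score=77) -> YES
  Olivia (age=48, score=66) -> no
  Zane (age=21, score=76) -> no
  Uma (age=54, score=60) -> no
  Quinn (age=20, score=55) -> no
  Eve (age=32, score=99) -> no
  Pete (age=34, score=76) -> no
  Grace (age=52, score=90) -> YES
  Bob (age=30, score=58) -> no


ANSWER: Amir, Grace


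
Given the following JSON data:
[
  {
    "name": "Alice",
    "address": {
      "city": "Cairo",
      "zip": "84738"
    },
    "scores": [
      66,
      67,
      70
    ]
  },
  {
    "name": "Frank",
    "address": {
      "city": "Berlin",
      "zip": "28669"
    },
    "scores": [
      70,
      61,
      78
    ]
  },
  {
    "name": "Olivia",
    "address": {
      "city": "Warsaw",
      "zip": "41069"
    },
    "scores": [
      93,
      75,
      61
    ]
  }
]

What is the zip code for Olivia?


Path: records[2].address.zip
Value: 41069

ANSWER: 41069


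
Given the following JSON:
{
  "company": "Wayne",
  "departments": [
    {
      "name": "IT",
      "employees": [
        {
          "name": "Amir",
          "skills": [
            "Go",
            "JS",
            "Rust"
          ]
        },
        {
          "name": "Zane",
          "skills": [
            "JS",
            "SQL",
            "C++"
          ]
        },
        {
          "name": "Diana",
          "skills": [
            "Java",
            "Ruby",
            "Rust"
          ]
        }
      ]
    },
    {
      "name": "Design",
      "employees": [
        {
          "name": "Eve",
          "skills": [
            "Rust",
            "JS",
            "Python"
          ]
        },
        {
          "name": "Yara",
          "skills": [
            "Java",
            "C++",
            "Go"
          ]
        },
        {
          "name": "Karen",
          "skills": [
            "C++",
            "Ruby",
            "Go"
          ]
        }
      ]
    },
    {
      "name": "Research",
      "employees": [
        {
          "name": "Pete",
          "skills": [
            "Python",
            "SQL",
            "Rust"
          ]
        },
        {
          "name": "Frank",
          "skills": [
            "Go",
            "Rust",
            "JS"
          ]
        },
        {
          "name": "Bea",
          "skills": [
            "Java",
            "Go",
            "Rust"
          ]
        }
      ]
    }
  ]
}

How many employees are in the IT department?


Path: departments[0].employees
Count: 3

ANSWER: 3


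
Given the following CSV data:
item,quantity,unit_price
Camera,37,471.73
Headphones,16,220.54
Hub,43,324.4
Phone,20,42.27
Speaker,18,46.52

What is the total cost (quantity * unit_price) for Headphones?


Row: Headphones
quantity = 16
unit_price = 220.54
total = 16 * 220.54 = 3528.64

ANSWER: 3528.64


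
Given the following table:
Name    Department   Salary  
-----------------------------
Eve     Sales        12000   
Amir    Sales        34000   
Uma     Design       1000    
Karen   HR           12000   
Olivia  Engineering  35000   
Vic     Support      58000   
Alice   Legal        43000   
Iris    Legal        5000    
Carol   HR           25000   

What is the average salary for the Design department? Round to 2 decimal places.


Design department members:
  Uma: 1000
Sum = 1000
Count = 1
Average = 1000 / 1 = 1000.00

ANSWER: 1000.00


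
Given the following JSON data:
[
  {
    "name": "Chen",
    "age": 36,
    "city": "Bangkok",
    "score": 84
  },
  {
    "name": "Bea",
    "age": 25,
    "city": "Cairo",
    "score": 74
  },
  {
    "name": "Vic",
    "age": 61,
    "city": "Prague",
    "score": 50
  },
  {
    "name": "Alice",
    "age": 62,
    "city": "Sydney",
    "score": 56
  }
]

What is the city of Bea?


Looking up record where name = Bea
Record index: 1
Field 'city' = Cairo

ANSWER: Cairo


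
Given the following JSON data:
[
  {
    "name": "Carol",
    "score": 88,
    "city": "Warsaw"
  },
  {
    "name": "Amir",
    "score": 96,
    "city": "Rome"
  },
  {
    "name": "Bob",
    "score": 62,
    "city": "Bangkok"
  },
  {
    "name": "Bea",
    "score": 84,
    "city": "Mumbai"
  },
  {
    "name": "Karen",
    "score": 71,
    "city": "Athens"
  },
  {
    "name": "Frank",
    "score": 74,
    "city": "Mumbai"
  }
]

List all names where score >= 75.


Filtering records where score >= 75:
  Carol (score=88) -> YES
  Amir (score=96) -> YES
  Bob (score=62) -> no
  Bea (score=84) -> YES
  Karen (score=71) -> no
  Frank (score=74) -> no


ANSWER: Carol, Amir, Bea


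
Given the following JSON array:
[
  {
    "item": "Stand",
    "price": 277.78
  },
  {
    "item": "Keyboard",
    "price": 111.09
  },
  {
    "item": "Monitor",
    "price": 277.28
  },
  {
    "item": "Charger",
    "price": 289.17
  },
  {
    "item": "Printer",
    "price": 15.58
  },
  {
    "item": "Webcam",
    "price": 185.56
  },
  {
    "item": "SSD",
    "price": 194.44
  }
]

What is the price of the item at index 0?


Array index 0 -> Stand
price = 277.78

ANSWER: 277.78


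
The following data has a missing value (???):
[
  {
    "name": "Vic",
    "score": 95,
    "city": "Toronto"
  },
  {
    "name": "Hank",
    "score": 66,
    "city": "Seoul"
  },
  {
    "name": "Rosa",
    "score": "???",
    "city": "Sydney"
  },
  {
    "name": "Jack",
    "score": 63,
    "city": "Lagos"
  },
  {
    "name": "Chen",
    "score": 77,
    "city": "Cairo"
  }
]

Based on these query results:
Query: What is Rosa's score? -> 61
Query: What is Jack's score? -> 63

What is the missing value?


The missing value is Rosa's score
From query: Rosa's score = 61

ANSWER: 61


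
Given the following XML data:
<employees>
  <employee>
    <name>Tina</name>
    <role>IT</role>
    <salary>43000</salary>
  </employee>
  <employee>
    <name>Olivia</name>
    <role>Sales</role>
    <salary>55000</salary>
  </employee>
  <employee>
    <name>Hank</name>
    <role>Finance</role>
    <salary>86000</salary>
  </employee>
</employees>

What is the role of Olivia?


Searching for <employee> with <name>Olivia</name>
Found at position 2
<role>Sales</role>

ANSWER: Sales


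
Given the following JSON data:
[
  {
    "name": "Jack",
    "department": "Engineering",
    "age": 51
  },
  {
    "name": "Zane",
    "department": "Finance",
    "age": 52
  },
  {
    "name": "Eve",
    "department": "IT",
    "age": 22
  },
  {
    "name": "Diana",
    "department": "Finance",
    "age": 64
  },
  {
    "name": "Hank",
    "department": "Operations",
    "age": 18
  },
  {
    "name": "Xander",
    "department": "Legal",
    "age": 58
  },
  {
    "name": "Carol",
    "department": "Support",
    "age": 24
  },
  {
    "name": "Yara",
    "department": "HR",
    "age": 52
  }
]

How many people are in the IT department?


Scanning records for department = IT
  Record 2: Eve
Count: 1

ANSWER: 1


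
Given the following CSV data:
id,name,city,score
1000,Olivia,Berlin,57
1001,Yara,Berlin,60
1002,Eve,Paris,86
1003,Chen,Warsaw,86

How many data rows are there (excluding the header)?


Counting rows (excluding header):
Header: id,name,city,score
Data rows: 4

ANSWER: 4


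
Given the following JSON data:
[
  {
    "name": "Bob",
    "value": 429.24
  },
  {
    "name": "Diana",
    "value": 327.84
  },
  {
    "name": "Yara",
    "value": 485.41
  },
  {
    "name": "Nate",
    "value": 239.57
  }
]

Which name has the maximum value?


Comparing values:
  Bob: 429.24
  Diana: 327.84
  Yara: 485.41
  Nate: 239.57
Maximum: Yara (485.41)

ANSWER: Yara


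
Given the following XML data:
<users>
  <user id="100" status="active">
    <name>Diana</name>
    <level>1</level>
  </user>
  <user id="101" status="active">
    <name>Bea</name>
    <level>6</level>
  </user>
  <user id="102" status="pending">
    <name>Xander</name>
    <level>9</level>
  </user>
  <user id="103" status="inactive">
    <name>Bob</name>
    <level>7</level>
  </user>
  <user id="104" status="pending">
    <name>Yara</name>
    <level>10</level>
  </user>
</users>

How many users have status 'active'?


Counting users with status='active':
  Diana (id=100) -> MATCH
  Bea (id=101) -> MATCH
Count: 2

ANSWER: 2


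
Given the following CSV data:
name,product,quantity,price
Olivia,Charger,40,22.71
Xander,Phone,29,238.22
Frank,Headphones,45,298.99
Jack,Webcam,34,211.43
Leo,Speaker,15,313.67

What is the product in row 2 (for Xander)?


Row 2: Xander
Column 'product' = Phone

ANSWER: Phone


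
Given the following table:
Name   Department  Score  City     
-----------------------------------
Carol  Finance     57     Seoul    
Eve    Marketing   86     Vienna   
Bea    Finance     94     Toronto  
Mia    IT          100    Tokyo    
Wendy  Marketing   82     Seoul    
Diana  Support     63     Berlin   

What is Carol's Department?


Row 1: Carol
Department = Finance

ANSWER: Finance


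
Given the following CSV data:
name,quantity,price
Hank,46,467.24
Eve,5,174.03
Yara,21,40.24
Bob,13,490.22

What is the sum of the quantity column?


Values in 'quantity' column:
  Row 1: 46
  Row 2: 5
  Row 3: 21
  Row 4: 13
Sum = 46 + 5 + 21 + 13 = 85

ANSWER: 85


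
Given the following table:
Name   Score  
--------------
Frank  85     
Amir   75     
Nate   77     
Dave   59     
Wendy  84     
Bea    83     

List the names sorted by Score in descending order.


Sorting by Score (descending):
  Frank: 85
  Wendy: 84
  Bea: 83
  Nate: 77
  Amir: 75
  Dave: 59


ANSWER: Frank, Wendy, Bea, Nate, Amir, Dave


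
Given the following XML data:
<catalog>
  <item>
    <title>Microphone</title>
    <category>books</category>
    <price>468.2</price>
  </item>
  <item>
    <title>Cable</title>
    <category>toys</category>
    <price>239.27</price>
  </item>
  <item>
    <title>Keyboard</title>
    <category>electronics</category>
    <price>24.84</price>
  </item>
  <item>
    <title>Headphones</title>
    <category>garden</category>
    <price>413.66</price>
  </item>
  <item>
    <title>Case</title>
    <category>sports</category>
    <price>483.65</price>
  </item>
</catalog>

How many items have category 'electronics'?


Scanning <item> elements for <category>electronics</category>:
  Item 3: Keyboard -> MATCH
Count: 1

ANSWER: 1


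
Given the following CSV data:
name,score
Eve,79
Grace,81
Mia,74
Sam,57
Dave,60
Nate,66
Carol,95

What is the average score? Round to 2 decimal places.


Scores: 79, 81, 74, 57, 60, 66, 95
Sum = 512
Count = 7
Average = 512 / 7 = 73.14

ANSWER: 73.14


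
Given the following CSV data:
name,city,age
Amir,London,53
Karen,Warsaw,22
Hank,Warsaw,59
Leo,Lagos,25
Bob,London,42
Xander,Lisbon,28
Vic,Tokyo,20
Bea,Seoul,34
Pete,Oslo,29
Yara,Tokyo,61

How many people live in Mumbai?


Scanning city column for 'Mumbai':
Total matches: 0

ANSWER: 0


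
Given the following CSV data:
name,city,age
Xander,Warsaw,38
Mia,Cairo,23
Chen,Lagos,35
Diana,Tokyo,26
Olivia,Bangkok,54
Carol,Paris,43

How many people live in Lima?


Scanning city column for 'Lima':
Total matches: 0

ANSWER: 0


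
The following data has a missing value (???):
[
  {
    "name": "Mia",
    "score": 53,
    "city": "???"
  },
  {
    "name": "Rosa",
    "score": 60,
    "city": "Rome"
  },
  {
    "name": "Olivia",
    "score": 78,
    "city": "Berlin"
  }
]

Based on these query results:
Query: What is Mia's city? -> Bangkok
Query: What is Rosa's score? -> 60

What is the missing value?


The missing value is Mia's city
From query: Mia's city = Bangkok

ANSWER: Bangkok


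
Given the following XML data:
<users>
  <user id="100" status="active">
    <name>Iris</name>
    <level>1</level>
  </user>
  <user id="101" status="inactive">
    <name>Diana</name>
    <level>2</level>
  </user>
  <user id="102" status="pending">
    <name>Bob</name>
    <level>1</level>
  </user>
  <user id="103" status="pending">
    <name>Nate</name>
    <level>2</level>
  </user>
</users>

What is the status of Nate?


Finding user with name = Nate
user id="103" status="pending"

ANSWER: pending


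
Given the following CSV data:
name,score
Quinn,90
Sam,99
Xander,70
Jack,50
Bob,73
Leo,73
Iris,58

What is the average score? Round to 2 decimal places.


Scores: 90, 99, 70, 50, 73, 73, 58
Sum = 513
Count = 7
Average = 513 / 7 = 73.29

ANSWER: 73.29


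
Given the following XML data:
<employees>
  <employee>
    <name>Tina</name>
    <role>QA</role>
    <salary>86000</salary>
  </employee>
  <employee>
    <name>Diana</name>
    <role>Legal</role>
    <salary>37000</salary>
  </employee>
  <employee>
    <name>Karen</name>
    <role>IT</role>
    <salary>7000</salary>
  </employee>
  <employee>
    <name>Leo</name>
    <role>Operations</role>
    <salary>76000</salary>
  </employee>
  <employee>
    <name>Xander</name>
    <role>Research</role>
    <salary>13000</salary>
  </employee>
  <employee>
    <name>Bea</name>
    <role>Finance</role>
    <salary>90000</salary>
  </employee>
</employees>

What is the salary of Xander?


Searching for <employee> with <name>Xander</name>
Found at position 5
<salary>13000</salary>

ANSWER: 13000


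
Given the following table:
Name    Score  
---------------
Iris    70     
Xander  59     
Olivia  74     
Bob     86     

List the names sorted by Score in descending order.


Sorting by Score (descending):
  Bob: 86
  Olivia: 74
  Iris: 70
  Xander: 59


ANSWER: Bob, Olivia, Iris, Xander


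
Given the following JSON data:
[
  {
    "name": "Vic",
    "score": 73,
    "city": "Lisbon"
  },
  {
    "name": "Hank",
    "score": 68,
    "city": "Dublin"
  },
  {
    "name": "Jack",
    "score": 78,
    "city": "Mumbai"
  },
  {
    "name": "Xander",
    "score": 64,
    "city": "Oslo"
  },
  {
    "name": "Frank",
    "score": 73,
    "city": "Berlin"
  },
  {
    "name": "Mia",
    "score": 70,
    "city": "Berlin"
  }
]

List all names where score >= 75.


Filtering records where score >= 75:
  Vic (score=73) -> no
  Hank (score=68) -> no
  Jack (score=78) -> YES
  Xander (score=64) -> no
  Frank (score=73) -> no
  Mia (score=70) -> no


ANSWER: Jack


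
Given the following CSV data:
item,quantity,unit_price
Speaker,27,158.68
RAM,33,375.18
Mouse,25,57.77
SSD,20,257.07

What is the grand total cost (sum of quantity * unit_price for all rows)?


Computing row totals:
  Speaker: 27 * 158.68 = 4284.36
  RAM: 33 * 375.18 = 12380.94
  Mouse: 25 * 57.77 = 1444.25
  SSD: 20 * 257.07 = 5141.4
Grand total = 4284.36 + 12380.94 + 1444.25 + 5141.4 = 23250.95

ANSWER: 23250.95


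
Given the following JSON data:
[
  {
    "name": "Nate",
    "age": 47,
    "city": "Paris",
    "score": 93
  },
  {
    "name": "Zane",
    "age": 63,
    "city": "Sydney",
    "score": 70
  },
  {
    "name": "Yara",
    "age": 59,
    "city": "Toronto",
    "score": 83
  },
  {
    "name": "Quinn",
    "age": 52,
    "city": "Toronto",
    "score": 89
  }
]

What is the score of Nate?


Looking up record where name = Nate
Record index: 0
Field 'score' = 93

ANSWER: 93


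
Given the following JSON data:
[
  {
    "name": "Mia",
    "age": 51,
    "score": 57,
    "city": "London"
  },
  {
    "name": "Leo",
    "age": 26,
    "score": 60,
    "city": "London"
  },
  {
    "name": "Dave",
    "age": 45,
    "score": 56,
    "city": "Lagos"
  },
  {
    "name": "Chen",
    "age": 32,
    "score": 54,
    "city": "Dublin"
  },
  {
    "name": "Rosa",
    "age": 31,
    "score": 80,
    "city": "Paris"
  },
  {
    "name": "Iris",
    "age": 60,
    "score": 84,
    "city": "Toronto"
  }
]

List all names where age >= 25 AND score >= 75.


Checking both conditions:
  Mia (age=51, score=57) -> no
  Leo (age=26, score=60) -> no
  Dave (age=45, score=56) -> no
  Chen (age=32, score=54) -> no
  Rosa (age=31, score=80) -> YES
  Iris (age=60, score=84) -> YES


ANSWER: Rosa, Iris


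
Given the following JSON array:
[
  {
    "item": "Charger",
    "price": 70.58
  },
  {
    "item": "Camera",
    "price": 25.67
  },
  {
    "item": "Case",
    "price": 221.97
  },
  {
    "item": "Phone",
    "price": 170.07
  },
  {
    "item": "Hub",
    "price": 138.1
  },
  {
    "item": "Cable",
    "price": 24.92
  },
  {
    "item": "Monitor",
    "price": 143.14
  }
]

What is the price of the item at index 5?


Array index 5 -> Cable
price = 24.92

ANSWER: 24.92


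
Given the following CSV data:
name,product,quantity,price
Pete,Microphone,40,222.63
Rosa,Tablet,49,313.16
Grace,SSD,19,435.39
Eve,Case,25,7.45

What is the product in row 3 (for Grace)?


Row 3: Grace
Column 'product' = SSD

ANSWER: SSD


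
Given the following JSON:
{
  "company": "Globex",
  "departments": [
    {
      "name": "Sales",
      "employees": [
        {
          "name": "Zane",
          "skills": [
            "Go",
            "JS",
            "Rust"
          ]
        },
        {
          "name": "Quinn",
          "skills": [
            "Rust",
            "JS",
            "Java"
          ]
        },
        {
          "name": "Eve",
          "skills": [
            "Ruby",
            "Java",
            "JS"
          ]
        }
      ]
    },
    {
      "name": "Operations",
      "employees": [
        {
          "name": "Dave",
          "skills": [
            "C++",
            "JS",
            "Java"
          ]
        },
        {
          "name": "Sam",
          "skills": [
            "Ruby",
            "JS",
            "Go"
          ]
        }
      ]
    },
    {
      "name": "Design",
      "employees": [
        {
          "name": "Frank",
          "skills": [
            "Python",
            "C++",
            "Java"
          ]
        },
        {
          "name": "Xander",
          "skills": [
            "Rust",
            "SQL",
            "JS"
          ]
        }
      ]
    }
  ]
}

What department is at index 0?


Path: departments[0].name
Value: Sales

ANSWER: Sales


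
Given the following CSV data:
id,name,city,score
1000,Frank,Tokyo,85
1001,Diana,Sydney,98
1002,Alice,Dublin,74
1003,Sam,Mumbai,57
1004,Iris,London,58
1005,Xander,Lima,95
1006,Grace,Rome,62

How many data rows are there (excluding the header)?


Counting rows (excluding header):
Header: id,name,city,score
Data rows: 7

ANSWER: 7


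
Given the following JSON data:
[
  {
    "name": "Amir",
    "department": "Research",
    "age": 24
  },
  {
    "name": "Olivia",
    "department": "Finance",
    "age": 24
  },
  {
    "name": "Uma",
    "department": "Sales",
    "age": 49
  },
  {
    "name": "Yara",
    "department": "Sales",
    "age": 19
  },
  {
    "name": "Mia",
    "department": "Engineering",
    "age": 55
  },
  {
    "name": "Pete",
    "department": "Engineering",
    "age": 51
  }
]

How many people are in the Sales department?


Scanning records for department = Sales
  Record 2: Uma
  Record 3: Yara
Count: 2

ANSWER: 2


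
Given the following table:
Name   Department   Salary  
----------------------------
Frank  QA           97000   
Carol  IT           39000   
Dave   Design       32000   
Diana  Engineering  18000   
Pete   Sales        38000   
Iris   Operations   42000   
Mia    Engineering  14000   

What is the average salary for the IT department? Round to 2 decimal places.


IT department members:
  Carol: 39000
Sum = 39000
Count = 1
Average = 39000 / 1 = 39000.00

ANSWER: 39000.00


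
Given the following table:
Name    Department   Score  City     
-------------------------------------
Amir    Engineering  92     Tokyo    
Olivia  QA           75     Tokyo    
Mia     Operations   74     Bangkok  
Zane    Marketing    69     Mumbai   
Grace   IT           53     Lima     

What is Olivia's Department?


Row 2: Olivia
Department = QA

ANSWER: QA


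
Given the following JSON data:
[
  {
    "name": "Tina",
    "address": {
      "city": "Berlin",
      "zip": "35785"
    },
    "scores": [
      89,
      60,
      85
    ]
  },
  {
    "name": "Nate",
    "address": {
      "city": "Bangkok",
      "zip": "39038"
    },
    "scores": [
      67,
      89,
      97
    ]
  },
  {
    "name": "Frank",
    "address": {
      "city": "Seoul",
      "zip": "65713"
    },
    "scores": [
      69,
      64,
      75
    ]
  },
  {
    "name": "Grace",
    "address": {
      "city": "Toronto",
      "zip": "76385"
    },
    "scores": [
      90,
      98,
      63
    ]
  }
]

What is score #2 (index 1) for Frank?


Path: records[2].scores[1]
Value: 64

ANSWER: 64


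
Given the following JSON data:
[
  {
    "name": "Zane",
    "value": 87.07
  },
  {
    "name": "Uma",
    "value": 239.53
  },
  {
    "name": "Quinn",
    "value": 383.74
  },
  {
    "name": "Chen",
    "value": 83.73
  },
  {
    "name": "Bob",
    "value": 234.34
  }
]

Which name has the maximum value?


Comparing values:
  Zane: 87.07
  Uma: 239.53
  Quinn: 383.74
  Chen: 83.73
  Bob: 234.34
Maximum: Quinn (383.74)

ANSWER: Quinn


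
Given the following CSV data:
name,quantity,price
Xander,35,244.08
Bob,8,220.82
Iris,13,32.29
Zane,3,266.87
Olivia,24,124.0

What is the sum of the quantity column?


Values in 'quantity' column:
  Row 1: 35
  Row 2: 8
  Row 3: 13
  Row 4: 3
  Row 5: 24
Sum = 35 + 8 + 13 + 3 + 24 = 83

ANSWER: 83


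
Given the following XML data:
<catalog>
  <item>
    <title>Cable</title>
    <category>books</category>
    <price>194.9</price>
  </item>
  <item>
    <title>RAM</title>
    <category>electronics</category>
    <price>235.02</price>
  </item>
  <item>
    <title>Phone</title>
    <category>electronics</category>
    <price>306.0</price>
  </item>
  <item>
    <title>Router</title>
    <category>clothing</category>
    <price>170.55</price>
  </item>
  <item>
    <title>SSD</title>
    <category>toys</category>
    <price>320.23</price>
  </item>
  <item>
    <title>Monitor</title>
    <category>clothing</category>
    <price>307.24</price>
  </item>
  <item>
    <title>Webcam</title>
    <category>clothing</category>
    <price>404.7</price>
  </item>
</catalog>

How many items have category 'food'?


Scanning <item> elements for <category>food</category>:
Count: 0

ANSWER: 0


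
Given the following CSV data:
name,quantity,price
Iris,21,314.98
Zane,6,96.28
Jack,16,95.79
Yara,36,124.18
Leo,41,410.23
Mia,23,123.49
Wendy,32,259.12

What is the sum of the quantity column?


Values in 'quantity' column:
  Row 1: 21
  Row 2: 6
  Row 3: 16
  Row 4: 36
  Row 5: 41
  Row 6: 23
  Row 7: 32
Sum = 21 + 6 + 16 + 36 + 41 + 23 + 32 = 175

ANSWER: 175


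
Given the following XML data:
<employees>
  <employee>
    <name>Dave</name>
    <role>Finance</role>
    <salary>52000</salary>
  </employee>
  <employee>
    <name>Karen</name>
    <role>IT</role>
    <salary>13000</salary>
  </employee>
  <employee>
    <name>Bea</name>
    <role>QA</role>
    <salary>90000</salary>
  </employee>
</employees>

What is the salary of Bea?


Searching for <employee> with <name>Bea</name>
Found at position 3
<salary>90000</salary>

ANSWER: 90000


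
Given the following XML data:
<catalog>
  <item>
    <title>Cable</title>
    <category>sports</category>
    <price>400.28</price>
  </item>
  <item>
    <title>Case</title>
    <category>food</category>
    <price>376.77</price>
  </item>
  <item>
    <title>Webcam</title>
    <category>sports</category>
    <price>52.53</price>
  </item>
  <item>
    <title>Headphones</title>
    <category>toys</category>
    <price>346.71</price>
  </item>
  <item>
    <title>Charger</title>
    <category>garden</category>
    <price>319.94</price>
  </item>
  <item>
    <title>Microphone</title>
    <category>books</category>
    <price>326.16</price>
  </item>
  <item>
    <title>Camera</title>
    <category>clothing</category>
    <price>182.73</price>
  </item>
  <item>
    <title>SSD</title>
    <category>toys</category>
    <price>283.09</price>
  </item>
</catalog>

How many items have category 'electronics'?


Scanning <item> elements for <category>electronics</category>:
Count: 0

ANSWER: 0


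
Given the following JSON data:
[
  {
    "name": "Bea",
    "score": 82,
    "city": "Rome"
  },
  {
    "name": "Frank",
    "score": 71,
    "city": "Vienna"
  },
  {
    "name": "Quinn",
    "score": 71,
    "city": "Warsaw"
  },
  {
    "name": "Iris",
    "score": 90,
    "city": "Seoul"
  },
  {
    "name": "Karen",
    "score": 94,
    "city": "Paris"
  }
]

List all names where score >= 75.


Filtering records where score >= 75:
  Bea (score=82) -> YES
  Frank (score=71) -> no
  Quinn (score=71) -> no
  Iris (score=90) -> YES
  Karen (score=94) -> YES


ANSWER: Bea, Iris, Karen


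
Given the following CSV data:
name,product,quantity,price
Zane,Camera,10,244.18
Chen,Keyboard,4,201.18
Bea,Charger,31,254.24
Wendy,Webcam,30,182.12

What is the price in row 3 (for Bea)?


Row 3: Bea
Column 'price' = 254.24

ANSWER: 254.24


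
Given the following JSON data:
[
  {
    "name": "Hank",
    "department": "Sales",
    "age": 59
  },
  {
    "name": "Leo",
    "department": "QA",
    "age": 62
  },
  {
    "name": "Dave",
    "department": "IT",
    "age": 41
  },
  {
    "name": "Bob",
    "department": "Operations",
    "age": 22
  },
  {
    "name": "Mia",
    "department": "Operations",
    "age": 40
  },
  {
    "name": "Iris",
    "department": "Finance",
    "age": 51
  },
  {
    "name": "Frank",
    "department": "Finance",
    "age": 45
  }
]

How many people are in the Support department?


Scanning records for department = Support
  No matches found
Count: 0

ANSWER: 0


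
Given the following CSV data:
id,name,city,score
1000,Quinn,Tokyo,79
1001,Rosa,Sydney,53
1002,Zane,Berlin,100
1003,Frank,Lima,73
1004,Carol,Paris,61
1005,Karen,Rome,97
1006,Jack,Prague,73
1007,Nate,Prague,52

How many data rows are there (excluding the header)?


Counting rows (excluding header):
Header: id,name,city,score
Data rows: 8

ANSWER: 8


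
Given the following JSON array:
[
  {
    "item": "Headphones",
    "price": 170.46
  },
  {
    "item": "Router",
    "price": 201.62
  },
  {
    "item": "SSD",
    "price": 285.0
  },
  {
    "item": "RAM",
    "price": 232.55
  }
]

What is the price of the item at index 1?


Array index 1 -> Router
price = 201.62

ANSWER: 201.62


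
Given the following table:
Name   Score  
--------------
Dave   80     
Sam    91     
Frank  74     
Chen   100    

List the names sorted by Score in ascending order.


Sorting by Score (ascending):
  Frank: 74
  Dave: 80
  Sam: 91
  Chen: 100


ANSWER: Frank, Dave, Sam, Chen


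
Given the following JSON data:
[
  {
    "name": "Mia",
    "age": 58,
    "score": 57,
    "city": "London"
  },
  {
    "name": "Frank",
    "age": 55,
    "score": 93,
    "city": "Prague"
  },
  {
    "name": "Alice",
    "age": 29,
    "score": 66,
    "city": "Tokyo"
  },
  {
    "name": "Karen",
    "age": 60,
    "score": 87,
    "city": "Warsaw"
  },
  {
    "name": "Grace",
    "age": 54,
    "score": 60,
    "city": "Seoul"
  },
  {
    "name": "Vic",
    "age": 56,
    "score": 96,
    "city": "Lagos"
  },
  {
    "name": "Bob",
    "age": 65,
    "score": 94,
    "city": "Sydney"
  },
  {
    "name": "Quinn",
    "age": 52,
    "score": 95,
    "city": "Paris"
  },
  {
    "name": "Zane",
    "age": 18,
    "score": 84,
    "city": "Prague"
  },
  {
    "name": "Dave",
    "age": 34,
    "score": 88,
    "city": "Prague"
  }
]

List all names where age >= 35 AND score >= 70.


Checking both conditions:
  Mia (age=58, score=57) -> no
  Frank (age=55, score=93) -> YES
  Alice (age=29, score=66) -> no
  Karen (age=60, score=87) -> YES
  Grace (age=54, score=60) -> no
  Vic (age=56, score=96) -> YES
  Bob (age=65, score=94) -> YES
  Quinn (age=52, score=95) -> YES
  Zane (age=18, score=84) -> no
  Dave (age=34, score=88) -> no


ANSWER: Frank, Karen, Vic, Bob, Quinn


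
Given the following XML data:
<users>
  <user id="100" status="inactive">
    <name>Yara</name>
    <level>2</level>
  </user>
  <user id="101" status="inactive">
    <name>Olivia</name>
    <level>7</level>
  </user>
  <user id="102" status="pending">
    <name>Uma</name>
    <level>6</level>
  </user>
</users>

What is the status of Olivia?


Finding user with name = Olivia
user id="101" status="inactive"

ANSWER: inactive


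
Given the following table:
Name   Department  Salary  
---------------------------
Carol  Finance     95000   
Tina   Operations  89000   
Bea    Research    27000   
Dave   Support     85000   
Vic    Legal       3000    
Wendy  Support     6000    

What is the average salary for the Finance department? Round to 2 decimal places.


Finance department members:
  Carol: 95000
Sum = 95000
Count = 1
Average = 95000 / 1 = 95000.00

ANSWER: 95000.00


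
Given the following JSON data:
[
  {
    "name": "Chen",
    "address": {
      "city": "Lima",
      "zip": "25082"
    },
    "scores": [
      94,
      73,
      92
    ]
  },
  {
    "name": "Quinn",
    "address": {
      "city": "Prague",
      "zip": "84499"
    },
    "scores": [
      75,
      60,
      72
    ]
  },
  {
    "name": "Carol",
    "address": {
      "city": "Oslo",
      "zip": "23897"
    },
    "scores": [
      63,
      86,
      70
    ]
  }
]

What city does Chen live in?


Path: records[0].address.city
Value: Lima

ANSWER: Lima


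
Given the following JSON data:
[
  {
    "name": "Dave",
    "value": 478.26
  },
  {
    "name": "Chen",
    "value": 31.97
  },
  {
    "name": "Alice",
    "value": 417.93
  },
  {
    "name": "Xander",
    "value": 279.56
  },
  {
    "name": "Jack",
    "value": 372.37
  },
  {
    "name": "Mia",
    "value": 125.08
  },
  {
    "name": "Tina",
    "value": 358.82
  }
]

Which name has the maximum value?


Comparing values:
  Dave: 478.26
  Chen: 31.97
  Alice: 417.93
  Xander: 279.56
  Jack: 372.37
  Mia: 125.08
  Tina: 358.82
Maximum: Dave (478.26)

ANSWER: Dave


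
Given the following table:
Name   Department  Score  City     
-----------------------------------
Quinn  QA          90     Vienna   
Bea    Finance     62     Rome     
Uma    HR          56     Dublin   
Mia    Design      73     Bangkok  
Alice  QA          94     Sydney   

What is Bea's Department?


Row 2: Bea
Department = Finance

ANSWER: Finance


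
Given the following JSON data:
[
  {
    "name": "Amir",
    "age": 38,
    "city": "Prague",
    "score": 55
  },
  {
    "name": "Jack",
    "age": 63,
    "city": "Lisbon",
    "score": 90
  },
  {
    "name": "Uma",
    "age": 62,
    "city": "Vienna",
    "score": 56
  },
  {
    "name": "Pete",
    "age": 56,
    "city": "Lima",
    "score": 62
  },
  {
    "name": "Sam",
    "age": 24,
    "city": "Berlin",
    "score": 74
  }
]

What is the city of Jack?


Looking up record where name = Jack
Record index: 1
Field 'city' = Lisbon

ANSWER: Lisbon


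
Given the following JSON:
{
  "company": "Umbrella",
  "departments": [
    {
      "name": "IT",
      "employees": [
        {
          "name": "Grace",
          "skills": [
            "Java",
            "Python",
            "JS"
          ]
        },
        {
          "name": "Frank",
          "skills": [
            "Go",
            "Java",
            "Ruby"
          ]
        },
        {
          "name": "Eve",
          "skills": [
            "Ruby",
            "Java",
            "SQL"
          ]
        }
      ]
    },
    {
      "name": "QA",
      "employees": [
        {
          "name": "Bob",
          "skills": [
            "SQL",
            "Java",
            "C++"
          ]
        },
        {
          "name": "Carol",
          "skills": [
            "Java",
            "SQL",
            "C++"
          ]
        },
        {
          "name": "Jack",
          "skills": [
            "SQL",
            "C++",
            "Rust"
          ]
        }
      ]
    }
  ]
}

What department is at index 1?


Path: departments[1].name
Value: QA

ANSWER: QA


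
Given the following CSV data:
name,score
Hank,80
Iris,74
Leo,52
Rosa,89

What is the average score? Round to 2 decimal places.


Scores: 80, 74, 52, 89
Sum = 295
Count = 4
Average = 295 / 4 = 73.75

ANSWER: 73.75


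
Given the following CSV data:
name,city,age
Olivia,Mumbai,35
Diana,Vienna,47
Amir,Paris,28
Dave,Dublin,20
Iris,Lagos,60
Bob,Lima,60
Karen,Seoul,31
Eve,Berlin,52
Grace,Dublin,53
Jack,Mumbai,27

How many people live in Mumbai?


Scanning city column for 'Mumbai':
  Row 1: Olivia -> MATCH
  Row 10: Jack -> MATCH
Total matches: 2

ANSWER: 2


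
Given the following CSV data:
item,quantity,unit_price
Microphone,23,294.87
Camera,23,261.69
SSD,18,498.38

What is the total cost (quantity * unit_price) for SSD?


Row: SSD
quantity = 18
unit_price = 498.38
total = 18 * 498.38 = 8970.84

ANSWER: 8970.84


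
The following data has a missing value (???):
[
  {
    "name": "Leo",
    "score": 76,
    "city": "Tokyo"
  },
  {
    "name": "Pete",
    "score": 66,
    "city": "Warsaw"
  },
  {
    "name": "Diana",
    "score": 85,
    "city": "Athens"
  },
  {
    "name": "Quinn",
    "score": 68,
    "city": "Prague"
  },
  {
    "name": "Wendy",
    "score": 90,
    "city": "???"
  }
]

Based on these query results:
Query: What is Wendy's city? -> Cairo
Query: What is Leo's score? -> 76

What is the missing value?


The missing value is Wendy's city
From query: Wendy's city = Cairo

ANSWER: Cairo


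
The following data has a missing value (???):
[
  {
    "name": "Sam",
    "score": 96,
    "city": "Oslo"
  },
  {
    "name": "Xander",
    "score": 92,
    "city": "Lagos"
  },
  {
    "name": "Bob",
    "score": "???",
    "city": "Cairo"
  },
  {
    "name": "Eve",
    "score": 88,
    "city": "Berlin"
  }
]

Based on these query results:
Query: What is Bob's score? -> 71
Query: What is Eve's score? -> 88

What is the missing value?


The missing value is Bob's score
From query: Bob's score = 71

ANSWER: 71


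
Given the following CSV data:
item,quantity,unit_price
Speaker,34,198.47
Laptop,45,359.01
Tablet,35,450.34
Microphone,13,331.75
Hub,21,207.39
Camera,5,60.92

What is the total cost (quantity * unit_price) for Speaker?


Row: Speaker
quantity = 34
unit_price = 198.47
total = 34 * 198.47 = 6747.98

ANSWER: 6747.98


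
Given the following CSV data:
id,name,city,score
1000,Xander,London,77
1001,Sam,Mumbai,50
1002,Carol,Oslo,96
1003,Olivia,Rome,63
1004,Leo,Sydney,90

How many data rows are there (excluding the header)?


Counting rows (excluding header):
Header: id,name,city,score
Data rows: 5

ANSWER: 5


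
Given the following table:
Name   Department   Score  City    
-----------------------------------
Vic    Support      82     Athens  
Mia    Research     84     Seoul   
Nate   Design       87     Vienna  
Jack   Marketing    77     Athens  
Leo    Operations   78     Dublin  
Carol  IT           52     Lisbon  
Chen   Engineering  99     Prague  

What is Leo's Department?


Row 5: Leo
Department = Operations

ANSWER: Operations


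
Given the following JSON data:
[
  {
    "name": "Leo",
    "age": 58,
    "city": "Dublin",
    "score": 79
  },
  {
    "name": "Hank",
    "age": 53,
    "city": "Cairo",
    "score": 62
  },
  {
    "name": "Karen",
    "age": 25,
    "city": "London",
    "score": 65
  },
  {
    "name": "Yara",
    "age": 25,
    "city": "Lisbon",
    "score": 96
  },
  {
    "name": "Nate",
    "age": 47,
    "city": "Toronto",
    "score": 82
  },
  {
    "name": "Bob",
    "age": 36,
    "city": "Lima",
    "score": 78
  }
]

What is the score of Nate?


Looking up record where name = Nate
Record index: 4
Field 'score' = 82

ANSWER: 82


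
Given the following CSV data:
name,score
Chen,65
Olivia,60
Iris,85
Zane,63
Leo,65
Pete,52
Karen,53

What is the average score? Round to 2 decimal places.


Scores: 65, 60, 85, 63, 65, 52, 53
Sum = 443
Count = 7
Average = 443 / 7 = 63.29

ANSWER: 63.29


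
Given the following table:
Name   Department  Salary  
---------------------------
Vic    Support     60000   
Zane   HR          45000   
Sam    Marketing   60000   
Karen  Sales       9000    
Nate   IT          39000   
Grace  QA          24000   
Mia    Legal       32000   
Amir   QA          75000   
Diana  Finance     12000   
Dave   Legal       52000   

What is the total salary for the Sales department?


Sales department members:
  Karen: 9000
Total = 9000 = 9000

ANSWER: 9000


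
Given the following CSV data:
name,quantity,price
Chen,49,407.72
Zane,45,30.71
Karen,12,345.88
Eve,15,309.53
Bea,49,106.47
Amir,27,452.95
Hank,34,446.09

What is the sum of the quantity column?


Values in 'quantity' column:
  Row 1: 49
  Row 2: 45
  Row 3: 12
  Row 4: 15
  Row 5: 49
  Row 6: 27
  Row 7: 34
Sum = 49 + 45 + 12 + 15 + 49 + 27 + 34 = 231

ANSWER: 231


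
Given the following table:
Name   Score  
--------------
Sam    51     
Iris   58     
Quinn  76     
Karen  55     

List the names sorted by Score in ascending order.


Sorting by Score (ascending):
  Sam: 51
  Karen: 55
  Iris: 58
  Quinn: 76


ANSWER: Sam, Karen, Iris, Quinn


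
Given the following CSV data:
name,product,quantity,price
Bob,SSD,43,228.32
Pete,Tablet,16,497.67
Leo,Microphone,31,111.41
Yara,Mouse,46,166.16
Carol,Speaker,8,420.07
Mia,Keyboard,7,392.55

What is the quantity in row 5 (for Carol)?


Row 5: Carol
Column 'quantity' = 8

ANSWER: 8


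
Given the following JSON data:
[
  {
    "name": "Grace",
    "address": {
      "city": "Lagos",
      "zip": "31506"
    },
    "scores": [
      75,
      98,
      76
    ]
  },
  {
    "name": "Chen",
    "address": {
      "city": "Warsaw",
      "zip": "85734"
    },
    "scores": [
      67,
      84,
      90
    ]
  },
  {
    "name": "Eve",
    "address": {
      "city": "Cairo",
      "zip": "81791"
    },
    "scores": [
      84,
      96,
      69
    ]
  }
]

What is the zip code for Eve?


Path: records[2].address.zip
Value: 81791

ANSWER: 81791


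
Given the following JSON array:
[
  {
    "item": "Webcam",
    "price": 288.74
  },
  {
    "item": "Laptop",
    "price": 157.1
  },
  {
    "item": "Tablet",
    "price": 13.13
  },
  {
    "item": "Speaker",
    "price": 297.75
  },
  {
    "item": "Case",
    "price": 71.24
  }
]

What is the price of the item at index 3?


Array index 3 -> Speaker
price = 297.75

ANSWER: 297.75


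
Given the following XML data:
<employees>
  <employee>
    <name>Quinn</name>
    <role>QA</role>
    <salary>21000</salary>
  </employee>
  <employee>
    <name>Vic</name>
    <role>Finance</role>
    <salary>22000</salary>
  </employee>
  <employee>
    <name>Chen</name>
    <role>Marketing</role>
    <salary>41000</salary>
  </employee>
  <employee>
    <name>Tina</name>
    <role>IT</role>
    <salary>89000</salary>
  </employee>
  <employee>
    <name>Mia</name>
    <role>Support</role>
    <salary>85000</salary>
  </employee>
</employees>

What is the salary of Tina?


Searching for <employee> with <name>Tina</name>
Found at position 4
<salary>89000</salary>

ANSWER: 89000


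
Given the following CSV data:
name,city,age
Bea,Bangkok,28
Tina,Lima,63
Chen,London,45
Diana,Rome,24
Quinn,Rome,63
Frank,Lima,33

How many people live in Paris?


Scanning city column for 'Paris':
Total matches: 0

ANSWER: 0


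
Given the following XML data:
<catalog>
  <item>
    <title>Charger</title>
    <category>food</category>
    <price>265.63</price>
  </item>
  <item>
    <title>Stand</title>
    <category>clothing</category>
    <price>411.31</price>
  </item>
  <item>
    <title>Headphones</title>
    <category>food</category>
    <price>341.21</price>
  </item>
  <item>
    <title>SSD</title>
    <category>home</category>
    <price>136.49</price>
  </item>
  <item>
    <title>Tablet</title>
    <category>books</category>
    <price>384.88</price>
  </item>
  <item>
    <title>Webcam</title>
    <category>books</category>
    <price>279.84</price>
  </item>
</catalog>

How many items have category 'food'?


Scanning <item> elements for <category>food</category>:
  Item 1: Charger -> MATCH
  Item 3: Headphones -> MATCH
Count: 2

ANSWER: 2
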